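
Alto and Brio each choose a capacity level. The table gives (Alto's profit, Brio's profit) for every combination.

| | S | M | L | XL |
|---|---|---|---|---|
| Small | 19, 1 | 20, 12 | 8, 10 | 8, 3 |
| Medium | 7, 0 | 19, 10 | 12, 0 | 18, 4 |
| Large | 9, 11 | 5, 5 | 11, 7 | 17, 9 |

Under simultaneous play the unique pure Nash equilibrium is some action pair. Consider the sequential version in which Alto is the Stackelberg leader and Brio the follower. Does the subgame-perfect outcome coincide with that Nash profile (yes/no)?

Backward induction with Alto moving first.
- Small → Brio plays M (best of 1, 12, 10, 3); Alto gets 20.
- Medium → Brio plays M (best of 0, 10, 0, 4); Alto gets 19.
- Large → Brio plays S (best of 11, 5, 7, 9); Alto gets 9.
Alto's induced payoffs are 20, 19, 9, so Alto commits to Small. Subgame-perfect outcome: (Small, M) with payoffs (20, 12).
Now find the simultaneous Nash equilibrium.
Alto's best replies: S→Small; M→Small; L→Medium; XL→Medium.
Brio's best replies: Small→M; Medium→M; Large→S.
Only (Small, M) has each player best-responding; Nash payoffs (20, 12).
Sequential outcome (Small, M) coincides with the Nash profile (Small, M).

yes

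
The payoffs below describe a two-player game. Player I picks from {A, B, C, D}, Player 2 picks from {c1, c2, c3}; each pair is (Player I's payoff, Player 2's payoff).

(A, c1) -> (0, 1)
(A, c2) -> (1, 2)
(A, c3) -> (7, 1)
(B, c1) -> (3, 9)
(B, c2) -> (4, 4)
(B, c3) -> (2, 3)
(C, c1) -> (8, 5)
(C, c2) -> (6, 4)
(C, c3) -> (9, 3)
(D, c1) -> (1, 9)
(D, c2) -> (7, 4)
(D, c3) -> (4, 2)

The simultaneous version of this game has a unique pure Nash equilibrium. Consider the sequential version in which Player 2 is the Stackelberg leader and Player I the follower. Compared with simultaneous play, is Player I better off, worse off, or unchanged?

unchanged

Solve by backward induction (Player 2 leads).
- c1 → Player I plays C (best of 0, 3, 8, 1); Player 2 gets 5.
- c2 → Player I plays D (best of 1, 4, 6, 7); Player 2 gets 4.
- c3 → Player I plays C (best of 7, 2, 9, 4); Player 2 gets 3.
Player 2's induced payoffs are 5, 4, 3, so Player 2 commits to c1. Subgame-perfect outcome: (C, c1) with payoffs (8, 5).
For the simultaneous game, intersect best replies.
Player I's best replies: c1→C; c2→D; c3→C.
Player 2's best replies: A→c2; B→c1; C→c1; D→c1.
The unique mutual best reply is (C, c1), giving (8, 5).
Player I earns 8 sequentially versus 8 at the Nash outcome: unchanged.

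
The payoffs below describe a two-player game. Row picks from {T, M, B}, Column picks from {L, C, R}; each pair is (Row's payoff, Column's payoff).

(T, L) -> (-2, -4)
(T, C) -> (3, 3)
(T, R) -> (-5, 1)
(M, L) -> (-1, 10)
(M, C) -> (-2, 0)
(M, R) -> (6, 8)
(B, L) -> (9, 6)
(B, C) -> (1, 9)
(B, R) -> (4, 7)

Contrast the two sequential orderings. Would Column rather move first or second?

first

If Row leads: Column's best replies are T→C, M→L, B→C; Row's induced payoffs 3, -1, 1; outcome (T, C), payoffs (3, 3).
If Column leads: Row's best replies are L→B, C→T, R→M; Column's induced payoffs 6, 3, 8; outcome (M, R), payoffs (6, 8).
Column gets 8 moving first and 3 moving second, so Column prefers to move first.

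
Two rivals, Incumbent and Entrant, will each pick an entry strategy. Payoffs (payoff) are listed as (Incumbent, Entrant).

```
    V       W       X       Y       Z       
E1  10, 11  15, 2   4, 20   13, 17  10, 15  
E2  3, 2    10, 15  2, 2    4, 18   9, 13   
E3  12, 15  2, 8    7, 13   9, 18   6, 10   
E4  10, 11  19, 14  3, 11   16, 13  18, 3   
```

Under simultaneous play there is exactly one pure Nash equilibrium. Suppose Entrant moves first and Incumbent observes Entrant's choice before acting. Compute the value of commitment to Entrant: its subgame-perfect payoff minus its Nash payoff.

Solve by backward induction (Entrant leads).
- V: BR = E3, leader payoff 15.
- W: BR = E4, leader payoff 14.
- X: BR = E3, leader payoff 13.
- Y: BR = E4, leader payoff 13.
- Z: BR = E4, leader payoff 3.
Among 15, 14, 13, 13, 3, the best is 15 at V. Subgame-perfect outcome: (E3, V) with payoffs (12, 15).
Under simultaneous play:
Incumbent's best replies: V→E3; W→E4; X→E3; Y→E4; Z→E4.
Entrant's best replies: E1→X; E2→Y; E3→Y; E4→W.
The unique mutual best reply is (E4, W), giving (19, 14).
Entrant's commitment gain: 15 − 14 = 1.

1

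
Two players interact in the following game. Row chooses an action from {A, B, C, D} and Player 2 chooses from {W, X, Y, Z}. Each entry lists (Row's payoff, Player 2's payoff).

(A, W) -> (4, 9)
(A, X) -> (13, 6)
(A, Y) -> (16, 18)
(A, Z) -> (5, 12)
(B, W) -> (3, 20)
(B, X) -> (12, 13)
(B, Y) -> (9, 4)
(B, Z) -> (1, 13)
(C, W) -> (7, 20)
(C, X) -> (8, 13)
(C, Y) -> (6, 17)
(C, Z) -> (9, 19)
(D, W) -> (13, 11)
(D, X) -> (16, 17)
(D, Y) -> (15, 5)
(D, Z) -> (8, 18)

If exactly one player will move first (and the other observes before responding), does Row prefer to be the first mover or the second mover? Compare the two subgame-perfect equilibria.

If Row leads: Player 2's best replies are A→Y, B→W, C→W, D→Z; Row's induced payoffs 16, 3, 7, 8; outcome (A, Y), payoffs (16, 18).
If Player 2 leads: Row's best replies are W→D, X→D, Y→A, Z→C; Player 2's induced payoffs 11, 17, 18, 19; outcome (C, Z), payoffs (9, 19).
Row gets 16 moving first and 9 moving second, so Row prefers to move first.

first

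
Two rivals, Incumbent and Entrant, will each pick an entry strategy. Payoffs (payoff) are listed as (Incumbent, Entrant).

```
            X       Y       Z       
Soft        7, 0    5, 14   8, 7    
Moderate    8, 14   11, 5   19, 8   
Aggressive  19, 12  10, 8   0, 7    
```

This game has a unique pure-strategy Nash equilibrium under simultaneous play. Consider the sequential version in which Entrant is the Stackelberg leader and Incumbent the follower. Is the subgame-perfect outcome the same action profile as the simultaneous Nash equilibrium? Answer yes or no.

yes

Incumbent best-responds to each possible Entrant move:
- X: Incumbent compares 7, 8, 19 and picks Aggressive; Entrant would get 12.
- Y: Incumbent compares 5, 11, 10 and picks Moderate; Entrant would get 5.
- Z: Incumbent compares 8, 19, 0 and picks Moderate; Entrant would get 8.
Maximizing over 12, 5, 8, Entrant chooses X. Subgame-perfect outcome: (Aggressive, X) with payoffs (19, 12).
Now find the simultaneous Nash equilibrium.
Incumbent's best replies: X→Aggressive; Y→Moderate; Z→Moderate.
Entrant's best replies: Soft→Y; Moderate→X; Aggressive→X.
Only (Aggressive, X) has each player best-responding; Nash payoffs (19, 12).
Sequential outcome (Aggressive, X) coincides with the Nash profile (Aggressive, X).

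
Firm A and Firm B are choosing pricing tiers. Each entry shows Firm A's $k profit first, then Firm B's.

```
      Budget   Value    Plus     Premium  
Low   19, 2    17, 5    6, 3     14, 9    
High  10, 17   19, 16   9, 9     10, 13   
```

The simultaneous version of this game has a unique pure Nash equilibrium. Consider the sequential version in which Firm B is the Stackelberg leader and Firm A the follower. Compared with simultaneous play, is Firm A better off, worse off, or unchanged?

Solve by backward induction (Firm B leads).
- Budget → Firm A plays Low (best of 19, 10); Firm B gets 2.
- Value → Firm A plays High (best of 17, 19); Firm B gets 16.
- Plus → Firm A plays High (best of 6, 9); Firm B gets 9.
- Premium → Firm A plays Low (best of 14, 10); Firm B gets 9.
Maximizing over 2, 16, 9, 9, Firm B chooses Value. Subgame-perfect outcome: (High, Value) with payoffs (19, 16).
Under simultaneous play:
Firm A's best replies: Budget→Low; Value→High; Plus→High; Premium→Low.
Firm B's best replies: Low→Premium; High→Budget.
The unique mutual best reply is (Low, Premium), giving (14, 9).
Firm A earns 19 sequentially versus 14 at the Nash outcome: better off.

better off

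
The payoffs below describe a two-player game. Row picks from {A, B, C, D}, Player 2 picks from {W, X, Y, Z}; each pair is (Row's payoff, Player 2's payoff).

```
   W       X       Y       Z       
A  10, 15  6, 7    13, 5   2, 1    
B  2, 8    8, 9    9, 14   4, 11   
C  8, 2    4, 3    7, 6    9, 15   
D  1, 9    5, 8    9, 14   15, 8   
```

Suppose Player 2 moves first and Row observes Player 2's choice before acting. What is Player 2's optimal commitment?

Solve by backward induction (Player 2 leads).
- W: Row compares 10, 2, 8, 1 and picks A; Player 2 would get 15.
- X: Row compares 6, 8, 4, 5 and picks B; Player 2 would get 9.
- Y: Row compares 13, 9, 7, 9 and picks A; Player 2 would get 5.
- Z: Row compares 2, 4, 9, 15 and picks D; Player 2 would get 8.
Player 2's induced payoffs are 15, 9, 5, 8, so Player 2 commits to W. Subgame-perfect outcome: (A, W) with payoffs (10, 15).

W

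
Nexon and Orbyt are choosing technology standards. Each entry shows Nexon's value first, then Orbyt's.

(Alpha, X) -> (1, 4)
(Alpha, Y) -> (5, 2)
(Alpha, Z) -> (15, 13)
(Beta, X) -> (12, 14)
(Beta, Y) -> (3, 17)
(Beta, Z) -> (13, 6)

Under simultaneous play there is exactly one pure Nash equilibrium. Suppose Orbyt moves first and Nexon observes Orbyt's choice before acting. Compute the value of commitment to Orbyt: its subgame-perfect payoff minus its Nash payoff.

Solve by backward induction (Orbyt leads).
- X → Nexon plays Beta (best of 1, 12); Orbyt gets 14.
- Y → Nexon plays Alpha (best of 5, 3); Orbyt gets 2.
- Z → Nexon plays Alpha (best of 15, 13); Orbyt gets 13.
Maximizing over 14, 2, 13, Orbyt chooses X. Subgame-perfect outcome: (Beta, X) with payoffs (12, 14).
Now find the simultaneous Nash equilibrium.
Nexon's best replies: X→Beta; Y→Alpha; Z→Alpha.
Orbyt's best replies: Alpha→Z; Beta→Y.
The unique mutual best reply is (Alpha, Z), giving (15, 13).
Orbyt's commitment gain: 14 − 13 = 1.

1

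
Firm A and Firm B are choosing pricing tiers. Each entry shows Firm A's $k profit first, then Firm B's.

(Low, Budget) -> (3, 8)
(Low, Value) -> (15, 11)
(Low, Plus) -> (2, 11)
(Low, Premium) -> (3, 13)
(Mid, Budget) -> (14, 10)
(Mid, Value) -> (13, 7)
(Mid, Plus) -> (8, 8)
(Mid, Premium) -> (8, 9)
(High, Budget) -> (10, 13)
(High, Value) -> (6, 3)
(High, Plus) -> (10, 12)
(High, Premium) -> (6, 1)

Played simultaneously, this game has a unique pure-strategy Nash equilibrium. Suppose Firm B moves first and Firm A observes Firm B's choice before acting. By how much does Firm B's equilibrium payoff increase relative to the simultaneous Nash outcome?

2

Work backward from Firm A's decision.
- Budget: Firm A compares 3, 14, 10 and picks Mid; Firm B would get 10.
- Value: Firm A compares 15, 13, 6 and picks Low; Firm B would get 11.
- Plus: Firm A compares 2, 8, 10 and picks High; Firm B would get 12.
- Premium: Firm A compares 3, 8, 6 and picks Mid; Firm B would get 9.
Firm B's induced payoffs are 10, 11, 12, 9, so Firm B commits to Plus. Subgame-perfect outcome: (High, Plus) with payoffs (10, 12).
Under simultaneous play:
Firm A's best replies: Budget→Mid; Value→Low; Plus→High; Premium→Mid.
Firm B's best replies: Low→Premium; Mid→Budget; High→Budget.
Only (Mid, Budget) has each player best-responding; Nash payoffs (14, 10).
Firm B's commitment gain: 12 − 10 = 2.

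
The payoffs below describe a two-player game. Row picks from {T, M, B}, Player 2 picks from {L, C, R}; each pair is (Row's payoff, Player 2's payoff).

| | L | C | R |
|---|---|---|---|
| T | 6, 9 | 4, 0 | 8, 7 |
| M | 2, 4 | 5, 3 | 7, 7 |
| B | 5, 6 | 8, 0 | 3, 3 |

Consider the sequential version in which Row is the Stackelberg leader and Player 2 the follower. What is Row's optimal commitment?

Player 2 best-responds to each possible Row move:
- T: Player 2 compares 9, 0, 7 and picks L; Row would get 6.
- M: Player 2 compares 4, 3, 7 and picks R; Row would get 7.
- B: Player 2 compares 6, 0, 3 and picks L; Row would get 5.
Row's induced payoffs are 6, 7, 5, so Row commits to M. Subgame-perfect outcome: (M, R) with payoffs (7, 7).

M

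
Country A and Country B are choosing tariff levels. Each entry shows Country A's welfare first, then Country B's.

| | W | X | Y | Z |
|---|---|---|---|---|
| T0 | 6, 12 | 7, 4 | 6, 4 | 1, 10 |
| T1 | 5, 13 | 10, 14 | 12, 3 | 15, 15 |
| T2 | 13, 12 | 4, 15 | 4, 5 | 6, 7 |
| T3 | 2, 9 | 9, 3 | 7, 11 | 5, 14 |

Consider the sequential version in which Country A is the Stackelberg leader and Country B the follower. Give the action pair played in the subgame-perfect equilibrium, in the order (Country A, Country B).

Backward induction with Country A moving first.
- T0: BR = W, leader payoff 6.
- T1: BR = Z, leader payoff 15.
- T2: BR = X, leader payoff 4.
- T3: BR = Z, leader payoff 5.
Among 6, 15, 4, 5, the best is 15 at T1. Subgame-perfect outcome: (T1, Z) with payoffs (15, 15).

(T1, Z)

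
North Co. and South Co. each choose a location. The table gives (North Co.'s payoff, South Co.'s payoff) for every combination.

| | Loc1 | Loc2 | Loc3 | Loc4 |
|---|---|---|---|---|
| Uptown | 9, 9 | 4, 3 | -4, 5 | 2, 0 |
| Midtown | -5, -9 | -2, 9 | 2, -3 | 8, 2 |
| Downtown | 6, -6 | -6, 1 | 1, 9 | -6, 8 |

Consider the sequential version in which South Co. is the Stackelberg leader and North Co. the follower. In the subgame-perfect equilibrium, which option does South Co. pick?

North Co. best-responds to each possible South Co. move:
- Loc1: North Co. compares 9, -5, 6 and picks Uptown; South Co. would get 9.
- Loc2: North Co. compares 4, -2, -6 and picks Uptown; South Co. would get 3.
- Loc3: North Co. compares -4, 2, 1 and picks Midtown; South Co. would get -3.
- Loc4: North Co. compares 2, 8, -6 and picks Midtown; South Co. would get 2.
Maximizing over 9, 3, -3, 2, South Co. chooses Loc1. Subgame-perfect outcome: (Uptown, Loc1) with payoffs (9, 9).

Loc1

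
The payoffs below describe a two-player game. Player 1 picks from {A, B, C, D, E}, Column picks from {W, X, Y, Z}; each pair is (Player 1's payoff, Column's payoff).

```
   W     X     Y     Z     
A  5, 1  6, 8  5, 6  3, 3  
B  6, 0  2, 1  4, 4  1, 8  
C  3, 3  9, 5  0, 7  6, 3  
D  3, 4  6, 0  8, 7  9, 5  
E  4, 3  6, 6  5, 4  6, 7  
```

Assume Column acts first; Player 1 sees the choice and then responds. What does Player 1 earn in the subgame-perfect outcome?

8

Backward induction with Column moving first.
- W: BR = B, leader payoff 0.
- X: BR = C, leader payoff 5.
- Y: BR = D, leader payoff 7.
- Z: BR = D, leader payoff 5.
Column's induced payoffs are 0, 5, 7, 5, so Column commits to Y. Subgame-perfect outcome: (D, Y) with payoffs (8, 7).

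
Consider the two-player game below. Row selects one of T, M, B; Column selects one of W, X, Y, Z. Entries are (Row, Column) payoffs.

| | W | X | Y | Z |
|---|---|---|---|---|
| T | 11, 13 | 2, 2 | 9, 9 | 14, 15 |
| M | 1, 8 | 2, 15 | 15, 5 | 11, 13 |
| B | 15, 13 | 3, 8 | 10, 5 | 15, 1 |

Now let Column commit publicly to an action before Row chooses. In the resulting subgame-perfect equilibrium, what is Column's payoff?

13

Work backward from Row's decision.
- W → Row plays B (best of 11, 1, 15); Column gets 13.
- X → Row plays B (best of 2, 2, 3); Column gets 8.
- Y → Row plays M (best of 9, 15, 10); Column gets 5.
- Z → Row plays B (best of 14, 11, 15); Column gets 1.
Maximizing over 13, 8, 5, 1, Column chooses W. Subgame-perfect outcome: (B, W) with payoffs (15, 13).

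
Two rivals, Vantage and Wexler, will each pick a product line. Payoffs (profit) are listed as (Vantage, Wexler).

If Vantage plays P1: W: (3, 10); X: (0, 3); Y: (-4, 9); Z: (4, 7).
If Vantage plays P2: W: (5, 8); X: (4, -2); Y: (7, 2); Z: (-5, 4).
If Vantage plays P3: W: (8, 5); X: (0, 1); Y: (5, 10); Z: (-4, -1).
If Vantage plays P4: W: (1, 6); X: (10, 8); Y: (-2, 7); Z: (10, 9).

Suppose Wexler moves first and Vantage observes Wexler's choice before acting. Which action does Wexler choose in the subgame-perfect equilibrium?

Z

Backward induction with Wexler moving first.
- W: Vantage compares 3, 5, 8, 1 and picks P3; Wexler would get 5.
- X: Vantage compares 0, 4, 0, 10 and picks P4; Wexler would get 8.
- Y: Vantage compares -4, 7, 5, -2 and picks P2; Wexler would get 2.
- Z: Vantage compares 4, -5, -4, 10 and picks P4; Wexler would get 9.
Wexler's induced payoffs are 5, 8, 2, 9, so Wexler commits to Z. Subgame-perfect outcome: (P4, Z) with payoffs (10, 9).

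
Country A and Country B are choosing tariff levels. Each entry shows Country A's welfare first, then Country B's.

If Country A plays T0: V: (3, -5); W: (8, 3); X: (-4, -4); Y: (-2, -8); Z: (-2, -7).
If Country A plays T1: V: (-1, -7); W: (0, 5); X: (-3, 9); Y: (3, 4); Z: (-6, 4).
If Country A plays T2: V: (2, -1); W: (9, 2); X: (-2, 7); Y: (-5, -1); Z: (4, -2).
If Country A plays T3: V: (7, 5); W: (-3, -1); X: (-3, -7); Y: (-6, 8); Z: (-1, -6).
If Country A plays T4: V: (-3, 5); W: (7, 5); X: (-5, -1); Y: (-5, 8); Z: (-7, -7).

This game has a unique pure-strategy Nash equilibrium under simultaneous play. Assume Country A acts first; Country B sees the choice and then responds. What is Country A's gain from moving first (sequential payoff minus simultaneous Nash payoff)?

10

Backward induction with Country A moving first.
- T0: BR = W, leader payoff 8.
- T1: BR = X, leader payoff -3.
- T2: BR = X, leader payoff -2.
- T3: BR = Y, leader payoff -6.
- T4: BR = Y, leader payoff -5.
Country A's induced payoffs are 8, -3, -2, -6, -5, so Country A commits to T0. Subgame-perfect outcome: (T0, W) with payoffs (8, 3).
For the simultaneous game, intersect best replies.
Country A's best replies: V→T3; W→T2; X→T2; Y→T1; Z→T2.
Country B's best replies: T0→W; T1→X; T2→X; T3→Y; T4→Y.
Only (T2, X) has each player best-responding; Nash payoffs (-2, 7).
Country A's commitment gain: 8 − -2 = 10.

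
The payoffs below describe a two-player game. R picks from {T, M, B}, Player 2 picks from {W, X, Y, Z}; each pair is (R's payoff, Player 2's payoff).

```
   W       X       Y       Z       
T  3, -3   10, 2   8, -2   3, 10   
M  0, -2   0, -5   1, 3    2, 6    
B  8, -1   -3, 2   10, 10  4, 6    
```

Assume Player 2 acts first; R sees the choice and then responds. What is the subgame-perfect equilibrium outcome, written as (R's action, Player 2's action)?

(B, Y)

Work backward from R's decision.
- W: R compares 3, 0, 8 and picks B; Player 2 would get -1.
- X: R compares 10, 0, -3 and picks T; Player 2 would get 2.
- Y: R compares 8, 1, 10 and picks B; Player 2 would get 10.
- Z: R compares 3, 2, 4 and picks B; Player 2 would get 6.
Maximizing over -1, 2, 10, 6, Player 2 chooses Y. Subgame-perfect outcome: (B, Y) with payoffs (10, 10).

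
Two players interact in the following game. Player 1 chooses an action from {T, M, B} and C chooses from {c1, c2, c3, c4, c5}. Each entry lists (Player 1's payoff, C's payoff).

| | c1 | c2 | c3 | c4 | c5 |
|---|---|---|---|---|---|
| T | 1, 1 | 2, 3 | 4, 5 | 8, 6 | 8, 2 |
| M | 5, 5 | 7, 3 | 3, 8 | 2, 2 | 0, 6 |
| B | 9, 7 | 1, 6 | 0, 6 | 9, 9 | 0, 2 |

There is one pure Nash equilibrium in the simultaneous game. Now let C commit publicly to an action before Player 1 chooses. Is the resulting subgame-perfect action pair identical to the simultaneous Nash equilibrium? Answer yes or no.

yes

Backward induction with C moving first.
- c1 → Player 1 plays B (best of 1, 5, 9); C gets 7.
- c2 → Player 1 plays M (best of 2, 7, 1); C gets 3.
- c3 → Player 1 plays T (best of 4, 3, 0); C gets 5.
- c4 → Player 1 plays B (best of 8, 2, 9); C gets 9.
- c5 → Player 1 plays T (best of 8, 0, 0); C gets 2.
C's induced payoffs are 7, 3, 5, 9, 2, so C commits to c4. Subgame-perfect outcome: (B, c4) with payoffs (9, 9).
Under simultaneous play:
Player 1's best replies: c1→B; c2→M; c3→T; c4→B; c5→T.
C's best replies: T→c4; M→c3; B→c4.
The unique mutual best reply is (B, c4), giving (9, 9).
Sequential outcome (B, c4) coincides with the Nash profile (B, c4).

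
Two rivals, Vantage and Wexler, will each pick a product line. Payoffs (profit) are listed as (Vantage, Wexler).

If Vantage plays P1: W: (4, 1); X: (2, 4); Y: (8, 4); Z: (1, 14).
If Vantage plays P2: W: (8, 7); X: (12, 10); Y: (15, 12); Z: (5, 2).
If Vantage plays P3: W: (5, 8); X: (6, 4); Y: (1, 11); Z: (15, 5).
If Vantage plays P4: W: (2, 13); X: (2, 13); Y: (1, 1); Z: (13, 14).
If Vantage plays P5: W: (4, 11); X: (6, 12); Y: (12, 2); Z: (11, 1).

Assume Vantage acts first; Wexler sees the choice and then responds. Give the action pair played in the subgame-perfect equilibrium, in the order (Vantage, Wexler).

Backward induction with Vantage moving first.
- P1: BR = Z, leader payoff 1.
- P2: BR = Y, leader payoff 15.
- P3: BR = Y, leader payoff 1.
- P4: BR = Z, leader payoff 13.
- P5: BR = X, leader payoff 6.
Among 1, 15, 1, 13, 6, the best is 15 at P2. Subgame-perfect outcome: (P2, Y) with payoffs (15, 12).

(P2, Y)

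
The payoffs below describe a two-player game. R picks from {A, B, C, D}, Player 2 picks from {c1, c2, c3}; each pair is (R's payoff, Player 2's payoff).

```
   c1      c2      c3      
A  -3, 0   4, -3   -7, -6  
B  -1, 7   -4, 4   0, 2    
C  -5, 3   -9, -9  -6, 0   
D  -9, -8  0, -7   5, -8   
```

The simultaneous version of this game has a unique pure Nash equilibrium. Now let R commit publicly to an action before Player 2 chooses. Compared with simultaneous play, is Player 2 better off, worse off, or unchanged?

Solve by backward induction (R leads).
- A: BR = c1, leader payoff -3.
- B: BR = c1, leader payoff -1.
- C: BR = c1, leader payoff -5.
- D: BR = c2, leader payoff 0.
R's induced payoffs are -3, -1, -5, 0, so R commits to D. Subgame-perfect outcome: (D, c2) with payoffs (0, -7).
For the simultaneous game, intersect best replies.
R's best replies: c1→B; c2→A; c3→D.
Player 2's best replies: A→c1; B→c1; C→c1; D→c2.
The unique mutual best reply is (B, c1), giving (-1, 7).
Player 2 earns -7 sequentially versus 7 at the Nash outcome: worse off.

worse off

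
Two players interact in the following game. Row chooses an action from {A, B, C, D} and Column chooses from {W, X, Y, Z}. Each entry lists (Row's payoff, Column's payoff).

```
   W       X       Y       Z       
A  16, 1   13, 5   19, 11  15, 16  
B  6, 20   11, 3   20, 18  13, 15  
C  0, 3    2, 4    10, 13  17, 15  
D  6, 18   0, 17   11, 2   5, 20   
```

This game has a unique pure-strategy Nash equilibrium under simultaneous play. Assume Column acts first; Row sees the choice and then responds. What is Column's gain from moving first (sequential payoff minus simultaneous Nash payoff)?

Work backward from Row's decision.
- W → Row plays A (best of 16, 6, 0, 6); Column gets 1.
- X → Row plays A (best of 13, 11, 2, 0); Column gets 5.
- Y → Row plays B (best of 19, 20, 10, 11); Column gets 18.
- Z → Row plays C (best of 15, 13, 17, 5); Column gets 15.
Column's induced payoffs are 1, 5, 18, 15, so Column commits to Y. Subgame-perfect outcome: (B, Y) with payoffs (20, 18).
Now find the simultaneous Nash equilibrium.
Row's best replies: W→A; X→A; Y→B; Z→C.
Column's best replies: A→Z; B→W; C→Z; D→Z.
The unique mutual best reply is (C, Z), giving (17, 15).
Column's commitment gain: 18 − 15 = 3.

3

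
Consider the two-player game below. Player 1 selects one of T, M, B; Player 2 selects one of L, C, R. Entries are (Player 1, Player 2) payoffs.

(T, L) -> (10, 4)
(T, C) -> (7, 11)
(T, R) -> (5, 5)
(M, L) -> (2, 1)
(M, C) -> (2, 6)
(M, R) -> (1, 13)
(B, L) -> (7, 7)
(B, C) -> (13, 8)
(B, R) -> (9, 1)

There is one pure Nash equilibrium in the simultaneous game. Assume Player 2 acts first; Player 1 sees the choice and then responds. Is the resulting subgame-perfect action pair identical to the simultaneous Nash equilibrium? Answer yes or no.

Player 1 best-responds to each possible Player 2 move:
- L: BR = T, leader payoff 4.
- C: BR = B, leader payoff 8.
- R: BR = B, leader payoff 1.
Among 4, 8, 1, the best is 8 at C. Subgame-perfect outcome: (B, C) with payoffs (13, 8).
Under simultaneous play:
Player 1's best replies: L→T; C→B; R→B.
Player 2's best replies: T→C; M→R; B→C.
Only (B, C) has each player best-responding; Nash payoffs (13, 8).
Sequential outcome (B, C) coincides with the Nash profile (B, C).

yes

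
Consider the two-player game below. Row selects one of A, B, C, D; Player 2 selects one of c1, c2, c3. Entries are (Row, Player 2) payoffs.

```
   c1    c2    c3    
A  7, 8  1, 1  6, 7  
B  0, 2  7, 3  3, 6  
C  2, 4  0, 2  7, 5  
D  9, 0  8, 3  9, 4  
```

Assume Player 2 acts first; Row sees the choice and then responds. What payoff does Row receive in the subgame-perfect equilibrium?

9

Backward induction with Player 2 moving first.
- c1 → Row plays D (best of 7, 0, 2, 9); Player 2 gets 0.
- c2 → Row plays D (best of 1, 7, 0, 8); Player 2 gets 3.
- c3 → Row plays D (best of 6, 3, 7, 9); Player 2 gets 4.
Among 0, 3, 4, the best is 4 at c3. Subgame-perfect outcome: (D, c3) with payoffs (9, 4).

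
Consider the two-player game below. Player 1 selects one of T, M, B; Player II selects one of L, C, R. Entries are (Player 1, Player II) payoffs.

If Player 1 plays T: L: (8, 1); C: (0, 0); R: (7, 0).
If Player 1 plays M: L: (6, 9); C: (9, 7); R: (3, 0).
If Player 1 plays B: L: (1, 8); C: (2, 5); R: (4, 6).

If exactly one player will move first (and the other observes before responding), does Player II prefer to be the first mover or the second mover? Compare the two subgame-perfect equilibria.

If Player 1 leads: Player II's best replies are T→L, M→L, B→L; Player 1's induced payoffs 8, 6, 1; outcome (T, L), payoffs (8, 1).
If Player II leads: Player 1's best replies are L→T, C→M, R→T; Player II's induced payoffs 1, 7, 0; outcome (M, C), payoffs (9, 7).
Player II gets 7 moving first and 1 moving second, so Player II prefers to move first.

first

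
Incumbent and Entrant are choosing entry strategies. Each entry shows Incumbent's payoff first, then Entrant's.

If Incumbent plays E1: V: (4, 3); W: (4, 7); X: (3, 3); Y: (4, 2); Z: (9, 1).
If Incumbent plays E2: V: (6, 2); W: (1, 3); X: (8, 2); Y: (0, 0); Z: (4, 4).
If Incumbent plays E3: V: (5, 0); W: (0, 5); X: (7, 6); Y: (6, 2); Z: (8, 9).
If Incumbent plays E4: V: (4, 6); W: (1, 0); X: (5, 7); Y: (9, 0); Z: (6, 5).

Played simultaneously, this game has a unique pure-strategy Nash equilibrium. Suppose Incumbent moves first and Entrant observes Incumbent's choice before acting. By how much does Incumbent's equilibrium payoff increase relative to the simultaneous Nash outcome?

4

Backward induction with Incumbent moving first.
- E1: BR = W, leader payoff 4.
- E2: BR = Z, leader payoff 4.
- E3: BR = Z, leader payoff 8.
- E4: BR = X, leader payoff 5.
Incumbent's induced payoffs are 4, 4, 8, 5, so Incumbent commits to E3. Subgame-perfect outcome: (E3, Z) with payoffs (8, 9).
Now find the simultaneous Nash equilibrium.
Incumbent's best replies: V→E2; W→E1; X→E2; Y→E4; Z→E1.
Entrant's best replies: E1→W; E2→Z; E3→Z; E4→X.
Only (E1, W) has each player best-responding; Nash payoffs (4, 7).
Incumbent's commitment gain: 8 − 4 = 4.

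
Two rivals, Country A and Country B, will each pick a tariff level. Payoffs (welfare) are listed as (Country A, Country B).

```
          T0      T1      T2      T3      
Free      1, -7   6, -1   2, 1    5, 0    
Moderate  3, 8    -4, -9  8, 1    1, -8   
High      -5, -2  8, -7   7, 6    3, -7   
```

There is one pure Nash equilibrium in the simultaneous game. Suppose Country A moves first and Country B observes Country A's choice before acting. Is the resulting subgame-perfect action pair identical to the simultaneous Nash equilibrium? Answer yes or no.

Backward induction with Country A moving first.
- Free: BR = T2, leader payoff 2.
- Moderate: BR = T0, leader payoff 3.
- High: BR = T2, leader payoff 7.
Country A's induced payoffs are 2, 3, 7, so Country A commits to High. Subgame-perfect outcome: (High, T2) with payoffs (7, 6).
Now find the simultaneous Nash equilibrium.
Country A's best replies: T0→Moderate; T1→High; T2→Moderate; T3→Free.
Country B's best replies: Free→T2; Moderate→T0; High→T2.
Only (Moderate, T0) has each player best-responding; Nash payoffs (3, 8).
Sequential outcome (High, T2) differs from the Nash profile (Moderate, T0).

no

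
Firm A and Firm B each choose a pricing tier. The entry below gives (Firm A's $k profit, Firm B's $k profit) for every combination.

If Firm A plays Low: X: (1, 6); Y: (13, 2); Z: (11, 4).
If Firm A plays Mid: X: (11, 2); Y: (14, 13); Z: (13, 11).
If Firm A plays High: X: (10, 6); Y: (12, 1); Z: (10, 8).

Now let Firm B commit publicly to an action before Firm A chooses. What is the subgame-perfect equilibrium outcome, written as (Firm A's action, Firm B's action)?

(Mid, Y)

Work backward from Firm A's decision.
- X → Firm A plays Mid (best of 1, 11, 10); Firm B gets 2.
- Y → Firm A plays Mid (best of 13, 14, 12); Firm B gets 13.
- Z → Firm A plays Mid (best of 11, 13, 10); Firm B gets 11.
Maximizing over 2, 13, 11, Firm B chooses Y. Subgame-perfect outcome: (Mid, Y) with payoffs (14, 13).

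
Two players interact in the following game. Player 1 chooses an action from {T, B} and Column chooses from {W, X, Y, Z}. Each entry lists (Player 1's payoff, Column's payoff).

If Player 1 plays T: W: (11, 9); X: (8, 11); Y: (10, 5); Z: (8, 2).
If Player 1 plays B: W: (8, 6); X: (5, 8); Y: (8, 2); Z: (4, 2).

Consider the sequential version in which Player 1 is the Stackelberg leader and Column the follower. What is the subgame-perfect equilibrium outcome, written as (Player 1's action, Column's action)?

Column best-responds to each possible Player 1 move:
- T → Column plays X (best of 9, 11, 5, 2); Player 1 gets 8.
- B → Column plays X (best of 6, 8, 2, 2); Player 1 gets 5.
Among 8, 5, the best is 8 at T. Subgame-perfect outcome: (T, X) with payoffs (8, 11).

(T, X)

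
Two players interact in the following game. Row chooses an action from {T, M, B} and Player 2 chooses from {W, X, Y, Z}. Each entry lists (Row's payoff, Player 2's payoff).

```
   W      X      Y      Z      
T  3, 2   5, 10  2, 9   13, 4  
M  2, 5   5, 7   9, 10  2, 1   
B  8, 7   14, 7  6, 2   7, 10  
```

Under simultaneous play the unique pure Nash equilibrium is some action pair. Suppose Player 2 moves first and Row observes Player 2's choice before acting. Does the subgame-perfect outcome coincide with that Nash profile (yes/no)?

Backward induction with Player 2 moving first.
- W → Row plays B (best of 3, 2, 8); Player 2 gets 7.
- X → Row plays B (best of 5, 5, 14); Player 2 gets 7.
- Y → Row plays M (best of 2, 9, 6); Player 2 gets 10.
- Z → Row plays T (best of 13, 2, 7); Player 2 gets 4.
Among 7, 7, 10, 4, the best is 10 at Y. Subgame-perfect outcome: (M, Y) with payoffs (9, 10).
Now find the simultaneous Nash equilibrium.
Row's best replies: W→B; X→B; Y→M; Z→T.
Player 2's best replies: T→X; M→Y; B→Z.
The unique mutual best reply is (M, Y), giving (9, 10).
Sequential outcome (M, Y) coincides with the Nash profile (M, Y).

yes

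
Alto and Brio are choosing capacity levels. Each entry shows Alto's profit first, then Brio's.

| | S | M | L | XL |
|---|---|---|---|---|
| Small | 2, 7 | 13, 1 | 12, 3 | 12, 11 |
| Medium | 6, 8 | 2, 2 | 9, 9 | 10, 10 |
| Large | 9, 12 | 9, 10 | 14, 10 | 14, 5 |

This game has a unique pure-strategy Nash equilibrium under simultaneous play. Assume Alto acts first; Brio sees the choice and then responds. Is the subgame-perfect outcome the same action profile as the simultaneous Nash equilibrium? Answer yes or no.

Brio best-responds to each possible Alto move:
- Small: Brio compares 7, 1, 3, 11 and picks XL; Alto would get 12.
- Medium: Brio compares 8, 2, 9, 10 and picks XL; Alto would get 10.
- Large: Brio compares 12, 10, 10, 5 and picks S; Alto would get 9.
Among 12, 10, 9, the best is 12 at Small. Subgame-perfect outcome: (Small, XL) with payoffs (12, 11).
For the simultaneous game, intersect best replies.
Alto's best replies: S→Large; M→Small; L→Large; XL→Large.
Brio's best replies: Small→XL; Medium→XL; Large→S.
The unique mutual best reply is (Large, S), giving (9, 12).
Sequential outcome (Small, XL) differs from the Nash profile (Large, S).

no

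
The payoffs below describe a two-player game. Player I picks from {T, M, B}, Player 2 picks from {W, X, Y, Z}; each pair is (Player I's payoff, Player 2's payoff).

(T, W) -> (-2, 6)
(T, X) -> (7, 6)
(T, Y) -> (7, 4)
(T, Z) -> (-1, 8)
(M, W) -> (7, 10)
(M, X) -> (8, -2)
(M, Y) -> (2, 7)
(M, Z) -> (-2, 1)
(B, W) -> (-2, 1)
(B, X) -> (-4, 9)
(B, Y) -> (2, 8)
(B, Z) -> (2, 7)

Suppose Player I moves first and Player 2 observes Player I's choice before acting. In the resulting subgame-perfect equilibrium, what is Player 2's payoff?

10

Solve by backward induction (Player I leads).
- T: Player 2 compares 6, 6, 4, 8 and picks Z; Player I would get -1.
- M: Player 2 compares 10, -2, 7, 1 and picks W; Player I would get 7.
- B: Player 2 compares 1, 9, 8, 7 and picks X; Player I would get -4.
Maximizing over -1, 7, -4, Player I chooses M. Subgame-perfect outcome: (M, W) with payoffs (7, 10).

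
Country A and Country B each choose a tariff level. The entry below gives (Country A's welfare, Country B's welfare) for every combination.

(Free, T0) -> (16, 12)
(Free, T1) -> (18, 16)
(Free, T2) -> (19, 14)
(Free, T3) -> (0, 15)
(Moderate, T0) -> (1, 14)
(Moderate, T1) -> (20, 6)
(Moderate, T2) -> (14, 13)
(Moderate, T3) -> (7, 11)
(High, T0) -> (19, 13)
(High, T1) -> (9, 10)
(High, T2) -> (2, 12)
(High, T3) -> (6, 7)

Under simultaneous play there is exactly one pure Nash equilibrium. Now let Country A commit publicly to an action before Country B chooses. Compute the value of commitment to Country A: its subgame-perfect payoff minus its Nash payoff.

0

Backward induction with Country A moving first.
- Free → Country B plays T1 (best of 12, 16, 14, 15); Country A gets 18.
- Moderate → Country B plays T0 (best of 14, 6, 13, 11); Country A gets 1.
- High → Country B plays T0 (best of 13, 10, 12, 7); Country A gets 19.
Among 18, 1, 19, the best is 19 at High. Subgame-perfect outcome: (High, T0) with payoffs (19, 13).
Now find the simultaneous Nash equilibrium.
Country A's best replies: T0→High; T1→Moderate; T2→Free; T3→Moderate.
Country B's best replies: Free→T1; Moderate→T0; High→T0.
The unique mutual best reply is (High, T0), giving (19, 13).
Country A's commitment gain: 19 − 19 = 0.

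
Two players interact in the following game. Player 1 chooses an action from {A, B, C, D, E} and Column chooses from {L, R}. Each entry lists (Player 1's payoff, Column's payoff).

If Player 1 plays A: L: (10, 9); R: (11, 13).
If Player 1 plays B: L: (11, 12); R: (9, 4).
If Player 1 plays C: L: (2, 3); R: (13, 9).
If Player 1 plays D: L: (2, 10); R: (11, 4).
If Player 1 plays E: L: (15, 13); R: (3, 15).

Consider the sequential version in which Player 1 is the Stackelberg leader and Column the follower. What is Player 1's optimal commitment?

C

Backward induction with Player 1 moving first.
- A → Column plays R (best of 9, 13); Player 1 gets 11.
- B → Column plays L (best of 12, 4); Player 1 gets 11.
- C → Column plays R (best of 3, 9); Player 1 gets 13.
- D → Column plays L (best of 10, 4); Player 1 gets 2.
- E → Column plays R (best of 13, 15); Player 1 gets 3.
Player 1's induced payoffs are 11, 11, 13, 2, 3, so Player 1 commits to C. Subgame-perfect outcome: (C, R) with payoffs (13, 9).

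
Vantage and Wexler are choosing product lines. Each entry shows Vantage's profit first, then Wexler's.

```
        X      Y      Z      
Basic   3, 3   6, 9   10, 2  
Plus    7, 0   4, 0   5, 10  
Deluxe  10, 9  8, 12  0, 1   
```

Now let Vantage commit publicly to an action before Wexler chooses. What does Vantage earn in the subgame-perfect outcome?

Work backward from Wexler's decision.
- Basic: Wexler compares 3, 9, 2 and picks Y; Vantage would get 6.
- Plus: Wexler compares 0, 0, 10 and picks Z; Vantage would get 5.
- Deluxe: Wexler compares 9, 12, 1 and picks Y; Vantage would get 8.
Vantage's induced payoffs are 6, 5, 8, so Vantage commits to Deluxe. Subgame-perfect outcome: (Deluxe, Y) with payoffs (8, 12).

8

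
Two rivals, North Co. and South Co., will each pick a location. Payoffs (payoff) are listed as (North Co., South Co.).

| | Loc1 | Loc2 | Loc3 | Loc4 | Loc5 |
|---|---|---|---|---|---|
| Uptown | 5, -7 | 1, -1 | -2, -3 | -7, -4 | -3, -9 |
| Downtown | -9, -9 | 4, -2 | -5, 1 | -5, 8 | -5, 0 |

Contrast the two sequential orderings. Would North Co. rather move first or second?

If North Co. leads: South Co.'s best replies are Uptown→Loc2, Downtown→Loc4; North Co.'s induced payoffs 1, -5; outcome (Uptown, Loc2), payoffs (1, -1).
If South Co. leads: North Co.'s best replies are Loc1→Uptown, Loc2→Downtown, Loc3→Uptown, Loc4→Downtown, Loc5→Uptown; South Co.'s induced payoffs -7, -2, -3, 8, -9; outcome (Downtown, Loc4), payoffs (-5, 8).
North Co. gets 1 moving first and -5 moving second, so North Co. prefers to move first.

first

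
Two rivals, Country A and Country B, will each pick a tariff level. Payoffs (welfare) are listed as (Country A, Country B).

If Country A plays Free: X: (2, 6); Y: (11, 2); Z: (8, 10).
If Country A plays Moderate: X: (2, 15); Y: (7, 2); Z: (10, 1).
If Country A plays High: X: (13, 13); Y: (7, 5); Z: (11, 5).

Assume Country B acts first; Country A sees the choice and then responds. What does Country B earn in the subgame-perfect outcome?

13

Country A best-responds to each possible Country B move:
- X: Country A compares 2, 2, 13 and picks High; Country B would get 13.
- Y: Country A compares 11, 7, 7 and picks Free; Country B would get 2.
- Z: Country A compares 8, 10, 11 and picks High; Country B would get 5.
Country B's induced payoffs are 13, 2, 5, so Country B commits to X. Subgame-perfect outcome: (High, X) with payoffs (13, 13).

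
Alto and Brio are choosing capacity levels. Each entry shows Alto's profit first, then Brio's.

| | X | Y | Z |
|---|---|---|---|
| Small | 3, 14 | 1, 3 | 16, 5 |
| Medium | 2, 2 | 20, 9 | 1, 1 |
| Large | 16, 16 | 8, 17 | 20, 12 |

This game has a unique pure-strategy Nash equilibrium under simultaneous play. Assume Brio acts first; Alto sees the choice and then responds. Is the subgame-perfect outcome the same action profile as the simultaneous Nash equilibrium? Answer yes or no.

Alto best-responds to each possible Brio move:
- X: Alto compares 3, 2, 16 and picks Large; Brio would get 16.
- Y: Alto compares 1, 20, 8 and picks Medium; Brio would get 9.
- Z: Alto compares 16, 1, 20 and picks Large; Brio would get 12.
Among 16, 9, 12, the best is 16 at X. Subgame-perfect outcome: (Large, X) with payoffs (16, 16).
Now find the simultaneous Nash equilibrium.
Alto's best replies: X→Large; Y→Medium; Z→Large.
Brio's best replies: Small→X; Medium→Y; Large→Y.
Only (Medium, Y) has each player best-responding; Nash payoffs (20, 9).
Sequential outcome (Large, X) differs from the Nash profile (Medium, Y).

no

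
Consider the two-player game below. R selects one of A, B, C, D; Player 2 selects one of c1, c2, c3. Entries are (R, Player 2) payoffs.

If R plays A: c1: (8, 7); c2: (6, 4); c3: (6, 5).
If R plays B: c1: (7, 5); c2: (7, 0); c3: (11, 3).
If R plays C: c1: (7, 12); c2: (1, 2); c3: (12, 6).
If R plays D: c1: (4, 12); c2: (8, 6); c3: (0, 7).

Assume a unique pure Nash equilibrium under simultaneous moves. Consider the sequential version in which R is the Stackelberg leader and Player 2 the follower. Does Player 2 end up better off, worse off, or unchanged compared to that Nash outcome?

Solve by backward induction (R leads).
- A: BR = c1, leader payoff 8.
- B: BR = c1, leader payoff 7.
- C: BR = c1, leader payoff 7.
- D: BR = c1, leader payoff 4.
R's induced payoffs are 8, 7, 7, 4, so R commits to A. Subgame-perfect outcome: (A, c1) with payoffs (8, 7).
Under simultaneous play:
R's best replies: c1→A; c2→D; c3→C.
Player 2's best replies: A→c1; B→c1; C→c1; D→c1.
The unique mutual best reply is (A, c1), giving (8, 7).
Player 2 earns 7 sequentially versus 7 at the Nash outcome: unchanged.

unchanged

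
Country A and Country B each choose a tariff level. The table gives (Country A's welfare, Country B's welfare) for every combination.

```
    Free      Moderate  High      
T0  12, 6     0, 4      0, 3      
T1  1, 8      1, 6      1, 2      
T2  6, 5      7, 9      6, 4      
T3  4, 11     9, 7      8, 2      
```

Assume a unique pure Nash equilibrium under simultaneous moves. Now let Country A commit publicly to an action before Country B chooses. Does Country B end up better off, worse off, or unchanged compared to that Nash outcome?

unchanged

Solve by backward induction (Country A leads).
- T0: BR = Free, leader payoff 12.
- T1: BR = Free, leader payoff 1.
- T2: BR = Moderate, leader payoff 7.
- T3: BR = Free, leader payoff 4.
Maximizing over 12, 1, 7, 4, Country A chooses T0. Subgame-perfect outcome: (T0, Free) with payoffs (12, 6).
For the simultaneous game, intersect best replies.
Country A's best replies: Free→T0; Moderate→T3; High→T3.
Country B's best replies: T0→Free; T1→Free; T2→Moderate; T3→Free.
Only (T0, Free) has each player best-responding; Nash payoffs (12, 6).
Country B earns 6 sequentially versus 6 at the Nash outcome: unchanged.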